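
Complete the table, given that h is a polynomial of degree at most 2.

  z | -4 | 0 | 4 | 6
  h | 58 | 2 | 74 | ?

The 3 known values determine h uniquely (degree ≤ 2).
L_0(6) = (6)·(2)/[(-4)·(-8)] = 3/8
L_1(6) = (10)·(2)/[(4)·(-4)] = -5/4
L_2(6) = (10)·(6)/[(8)·(4)] = 15/8
Sum: 58·(3/8) + 2·(-5/4) + 74·(15/8) = 158

158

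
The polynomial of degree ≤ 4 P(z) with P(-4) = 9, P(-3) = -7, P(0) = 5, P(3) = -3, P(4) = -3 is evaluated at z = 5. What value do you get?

Evaluate each Lagrange basis at z = 5:
L_0(5) = (8)·(5)·(2)·(1)/[(-1)·(-4)·(-7)·(-8)] = 5/14
L_1(5) = (9)·(5)·(2)·(1)/[(1)·(-3)·(-6)·(-7)] = -5/7
L_2(5) = (9)·(8)·(2)·(1)/[(4)·(3)·(-3)·(-4)] = 1
L_3(5) = (9)·(8)·(5)·(1)/[(7)·(6)·(3)·(-1)] = -20/7
L_4(5) = (9)·(8)·(5)·(2)/[(8)·(7)·(4)·(1)] = 45/14
Sum: 9·(5/14) + (-7)·(-5/7) + 5·(1) + (-3)·(-20/7) + (-3)·(45/14) = 85/7

85/7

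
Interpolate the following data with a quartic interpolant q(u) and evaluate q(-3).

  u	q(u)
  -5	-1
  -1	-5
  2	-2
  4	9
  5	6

62/9

Evaluate each Lagrange basis at u = -3:
L_0(-3) = (-2)·(-5)·(-7)·(-8)/[(-4)·(-7)·(-9)·(-10)] = 2/9
L_1(-3) = (2)·(-5)·(-7)·(-8)/[(4)·(-3)·(-5)·(-6)] = 14/9
L_2(-3) = (2)·(-2)·(-7)·(-8)/[(7)·(3)·(-2)·(-3)] = -16/9
L_3(-3) = (2)·(-2)·(-5)·(-8)/[(9)·(5)·(2)·(-1)] = 16/9
L_4(-3) = (2)·(-2)·(-5)·(-7)/[(10)·(6)·(3)·(1)] = -7/9
Sum: (-1)·(2/9) + (-5)·(14/9) + (-2)·(-16/9) + 9·(16/9) + 6·(-7/9) = 62/9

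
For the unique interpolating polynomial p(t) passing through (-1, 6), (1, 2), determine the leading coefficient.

-2

The leading coefficient equals the top divided difference p[-1,1].
p[-1,1] = (2 - 6) / (1 - (-1)) = -2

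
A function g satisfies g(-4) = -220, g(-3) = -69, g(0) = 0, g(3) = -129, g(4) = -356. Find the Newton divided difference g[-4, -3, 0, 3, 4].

g[-4,-3] = (-69 - (-220)) / (-3 - (-4)) = 151
g[-3,0] = (0 - (-69)) / (0 - (-3)) = 23
g[0,3] = (-129 - 0) / (3 - 0) = -43
g[3,4] = (-356 - (-129)) / (4 - 3) = -227
g[-4,-3,0] = (23 - 151) / (0 - (-4)) = -32
g[-3,0,3] = (-43 - 23) / (3 - (-3)) = -11
g[0,3,4] = (-227 - (-43)) / (4 - 0) = -46
g[-4,-3,0,3] = (-11 - (-32)) / (3 - (-4)) = 3
g[-3,0,3,4] = (-46 - (-11)) / (4 - (-3)) = -5
g[-4,-3,0,3,4] = (-5 - 3) / (4 - (-4)) = -1

-1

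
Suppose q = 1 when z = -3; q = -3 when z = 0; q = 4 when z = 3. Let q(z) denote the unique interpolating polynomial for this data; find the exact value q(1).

Evaluate each Lagrange basis at z = 1:
L_0(1) = (1)·(-2)/[(-3)·(-6)] = -1/9
L_1(1) = (4)·(-2)/[(3)·(-3)] = 8/9
L_2(1) = (4)·(1)/[(6)·(3)] = 2/9
Sum: 1·(-1/9) + (-3)·(8/9) + 4·(2/9) = -17/9

-17/9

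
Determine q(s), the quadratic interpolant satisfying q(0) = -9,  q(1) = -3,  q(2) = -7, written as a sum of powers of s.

Newton's divided differences:
q[0,1] = (-3 - (-9)) / (1 - 0) = 6
q[1,2] = (-7 - (-3)) / (2 - 1) = -4
q[0,1,2] = (-4 - 6) / (2 - 0) = -5
q(s) = -9 + 6·s + (-5)·s(s - 1)
Expanding: q(s) = -5s^2 + 11s - 9

q(s) = -5s^2 + 11s - 9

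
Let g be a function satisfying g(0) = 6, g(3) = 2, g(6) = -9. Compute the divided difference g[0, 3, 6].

g[0,3] = (2 - 6) / (3 - 0) = -4/3
g[3,6] = (-9 - 2) / (6 - 3) = -11/3
g[0,3,6] = (-11/3 - (-4/3)) / (6 - 0) = -7/18

-7/18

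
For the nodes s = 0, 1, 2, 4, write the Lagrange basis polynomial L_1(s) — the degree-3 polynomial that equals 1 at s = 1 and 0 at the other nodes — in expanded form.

L_1(s) = s(s - 2)(s - 4) / [(1)·(-1)·(-3)]
       = (s^3 - 6s^2 + 8s) / (3)

L_1(s) = (1/3)s^3 - 2s^2 + (8/3)s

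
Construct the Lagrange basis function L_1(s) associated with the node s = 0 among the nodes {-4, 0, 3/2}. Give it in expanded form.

L_1(s) = -(1/6)s^2 - (5/12)s + 1

L_1(s) = (s + 4)(s - 3/2) / [(4)·(-3/2)]
       = (s^2 + (5/2)s - 6) / (-6)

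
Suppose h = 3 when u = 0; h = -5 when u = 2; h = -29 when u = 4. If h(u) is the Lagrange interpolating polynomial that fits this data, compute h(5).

Evaluate each Lagrange basis at u = 5:
L_0(5) = (3)·(1)/[(-2)·(-4)] = 3/8
L_1(5) = (5)·(1)/[(2)·(-2)] = -5/4
L_2(5) = (5)·(3)/[(4)·(2)] = 15/8
Sum: 3·(3/8) + (-5)·(-5/4) + (-29)·(15/8) = -47

-47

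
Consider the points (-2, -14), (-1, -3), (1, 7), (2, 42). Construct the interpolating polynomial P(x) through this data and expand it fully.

Build the Lagrange basis polynomials:
L_0(x) = (x + 1)(x - 1)(x - 2) / [-12] = -(1/12)x^3 + (1/6)x^2 + (1/12)x - 1/6
L_1(x) = (x + 2)(x - 1)(x - 2) / [6] = (1/6)x^3 - (1/6)x^2 - (2/3)x + 2/3
L_2(x) = (x + 2)(x + 1)(x - 2) / [-6] = -(1/6)x^3 - (1/6)x^2 + (2/3)x + 2/3
L_3(x) = (x + 2)(x + 1)(x - 1) / [12] = (1/12)x^3 + (1/6)x^2 - (1/12)x - 1/6
P(x) = (-14)·L_0 + (-3)·L_1 + 7·L_2 + 42·L_3
  (-14)·L_0(x) = (7/6)x^3 - (7/3)x^2 - (7/6)x + 7/3
  (-3)·L_1(x) = -(1/2)x^3 + (1/2)x^2 + 2x - 2
  7·L_2(x) = -(7/6)x^3 - (7/6)x^2 + (14/3)x + 14/3
  42·L_3(x) = (7/2)x^3 + 7x^2 - (7/2)x - 7
Adding term by term: 3x^3 + 4x^2 + 2x - 2

P(x) = 3x^3 + 4x^2 + 2x - 2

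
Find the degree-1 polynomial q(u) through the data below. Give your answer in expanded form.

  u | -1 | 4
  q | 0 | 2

q(u) = (2/5)u + 2/5

Build the Lagrange basis polynomials:
L_0(u) = (u - 4) / [-5] = -(1/5)u + 4/5
L_1(u) = (u + 1) / [5] = (1/5)u + 1/5
q(u) = 0·L_0 + 2·L_1
  0·L_0(u) = 0
  2·L_1(u) = (2/5)u + 2/5
Adding term by term: (2/5)u + 2/5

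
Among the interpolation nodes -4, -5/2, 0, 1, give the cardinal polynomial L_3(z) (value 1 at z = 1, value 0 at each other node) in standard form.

L_3(z) = (2/35)z^3 + (13/35)z^2 + (4/7)z

L_3(z) = (z + 4)(z + 5/2)z / [(5)·(7/2)·(1)]
       = (z^3 + (13/2)z^2 + 10z) / (35/2)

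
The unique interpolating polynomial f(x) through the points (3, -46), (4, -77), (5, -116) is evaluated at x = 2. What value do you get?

Using Newton's divided-difference form:
f[3,4] = (-77 - (-46)) / (4 - 3) = -31
f[4,5] = (-116 - (-77)) / (5 - 4) = -39
f[3,4,5] = (-39 - (-31)) / (5 - 3) = -4
f(2) = -46 + (-31)·(-1) + (-4)·(-1)·(-2) = -23

-23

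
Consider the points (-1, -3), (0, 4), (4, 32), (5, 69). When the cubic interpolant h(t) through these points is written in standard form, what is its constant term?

L_0(t) = t(t - 4)(t - 5) / [-30] = -(1/30)t^3 + (3/10)t^2 - (2/3)t
L_1(t) = (t + 1)(t - 4)(t - 5) / [20] = (1/20)t^3 - (2/5)t^2 + (11/20)t + 1
L_2(t) = (t + 1)t(t - 5) / [-20] = -(1/20)t^3 + (1/5)t^2 + (1/4)t
L_3(t) = (t + 1)t(t - 4) / [30] = (1/30)t^3 - (1/10)t^2 - (2/15)t
h(t) = (-3)·L_0 + 4·L_1 + 32·L_2 + 69·L_3
Only the constant term is needed; take it from each L_i and combine:
(-3)·(0) + 4·(1) + 32·(0) + 69·(0) = 4

4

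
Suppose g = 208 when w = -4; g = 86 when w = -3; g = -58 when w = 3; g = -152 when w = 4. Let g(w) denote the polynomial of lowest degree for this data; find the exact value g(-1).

Evaluate each Lagrange basis at w = -1:
L_0(-1) = (2)·(-4)·(-5)/[(-1)·(-7)·(-8)] = -5/7
L_1(-1) = (3)·(-4)·(-5)/[(1)·(-6)·(-7)] = 10/7
L_2(-1) = (3)·(2)·(-5)/[(7)·(6)·(-1)] = 5/7
L_3(-1) = (3)·(2)·(-4)/[(8)·(7)·(1)] = -3/7
Sum: 208·(-5/7) + 86·(10/7) + (-58)·(5/7) + (-152)·(-3/7) = -2

-2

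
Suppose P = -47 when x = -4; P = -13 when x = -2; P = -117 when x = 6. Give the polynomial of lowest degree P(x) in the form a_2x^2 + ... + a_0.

Newton's divided differences:
P[-4,-2] = (-13 - (-47)) / (-2 - (-4)) = 17
P[-2,6] = (-117 - (-13)) / (6 - (-2)) = -13
P[-4,-2,6] = (-13 - 17) / (6 - (-4)) = -3
P(x) = -47 + 17·(x + 4) + (-3)·(x + 4)(x + 2)
Expanding: P(x) = -3x^2 - x - 3

P(x) = -3x^2 - x - 3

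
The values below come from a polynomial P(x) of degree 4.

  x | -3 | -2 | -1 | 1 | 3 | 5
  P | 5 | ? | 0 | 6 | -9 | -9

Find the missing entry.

The 5 known values determine P uniquely (degree ≤ 4).
Evaluate each Lagrange basis at x = -2:
L_0(-2) = (-1)·(-3)·(-5)·(-7)/[(-2)·(-4)·(-6)·(-8)] = 35/128
L_1(-2) = (1)·(-3)·(-5)·(-7)/[(2)·(-2)·(-4)·(-6)] = 35/32
L_2(-2) = (1)·(-1)·(-5)·(-7)/[(4)·(2)·(-2)·(-4)] = -35/64
L_3(-2) = (1)·(-1)·(-3)·(-7)/[(6)·(4)·(2)·(-2)] = 7/32
L_4(-2) = (1)·(-1)·(-3)·(-5)/[(8)·(6)·(4)·(2)] = -5/128
Sum: 5·(35/128) + 0 + 6·(-35/64) + (-9)·(7/32) + (-9)·(-5/128) = -113/32

-113/32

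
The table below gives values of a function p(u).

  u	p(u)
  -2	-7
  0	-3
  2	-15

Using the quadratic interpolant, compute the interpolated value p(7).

Evaluate each Lagrange basis at u = 7:
L_0(7) = (7)·(5)/[(-2)·(-4)] = 35/8
L_1(7) = (9)·(5)/[(2)·(-2)] = -45/4
L_2(7) = (9)·(7)/[(4)·(2)] = 63/8
Sum: (-7)·(35/8) + (-3)·(-45/4) + (-15)·(63/8) = -115

-115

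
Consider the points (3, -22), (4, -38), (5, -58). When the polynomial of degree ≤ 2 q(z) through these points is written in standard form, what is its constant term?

2

Build the Lagrange basis polynomials:
L_0(z) = (z - 4)(z - 5) / [2] = (1/2)z^2 - (9/2)z + 10
L_1(z) = (z - 3)(z - 5) / [-1] = -z^2 + 8z - 15
L_2(z) = (z - 3)(z - 4) / [2] = (1/2)z^2 - (7/2)z + 6
q(z) = (-22)·L_0 + (-38)·L_1 + (-58)·L_2
Only the constant term is needed; take it from each L_i and combine:
(-22)·(10) + (-38)·(-15) + (-58)·(6) = 2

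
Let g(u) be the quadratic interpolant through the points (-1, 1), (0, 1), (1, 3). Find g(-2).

3

L_0(-2) = (-2)·(-3)/[(-1)·(-2)] = 3
L_1(-2) = (-1)·(-3)/[(1)·(-1)] = -3
L_2(-2) = (-1)·(-2)/[(2)·(1)] = 1
Sum: 1·(3) + 1·(-3) + 3·(1) = 3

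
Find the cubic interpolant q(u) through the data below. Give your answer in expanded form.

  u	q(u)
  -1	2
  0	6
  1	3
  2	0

Build the Lagrange basis polynomials:
L_0(u) = u(u - 1)(u - 2) / [-6] = -(1/6)u^3 + (1/2)u^2 - (1/3)u
L_1(u) = (u + 1)(u - 1)(u - 2) / [2] = (1/2)u^3 - u^2 - (1/2)u + 1
L_2(u) = (u + 1)u(u - 2) / [-2] = -(1/2)u^3 + (1/2)u^2 + u
L_3(u) = (u + 1)u(u - 1) / [6] = (1/6)u^3 - (1/6)u
q(u) = 2·L_0 + 6·L_1 + 3·L_2 + 0·L_3
  2·L_0(u) = -(1/3)u^3 + u^2 - (2/3)u
  6·L_1(u) = 3u^3 - 6u^2 - 3u + 6
  3·L_2(u) = -(3/2)u^3 + (3/2)u^2 + 3u
  0·L_3(u) = 0
Adding term by term: (7/6)u^3 - (7/2)u^2 - (2/3)u + 6

q(u) = (7/6)u^3 - (7/2)u^2 - (2/3)u + 6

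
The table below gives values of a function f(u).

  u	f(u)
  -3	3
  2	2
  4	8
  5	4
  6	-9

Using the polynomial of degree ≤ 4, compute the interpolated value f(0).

-43/7

Evaluate each Lagrange basis at u = 0:
L_0(0) = (-2)·(-4)·(-5)·(-6)/[(-5)·(-7)·(-8)·(-9)] = 2/21
L_1(0) = (3)·(-4)·(-5)·(-6)/[(5)·(-2)·(-3)·(-4)] = 3
L_2(0) = (3)·(-2)·(-5)·(-6)/[(7)·(2)·(-1)·(-2)] = -45/7
L_3(0) = (3)·(-2)·(-4)·(-6)/[(8)·(3)·(1)·(-1)] = 6
L_4(0) = (3)·(-2)·(-4)·(-5)/[(9)·(4)·(2)·(1)] = -5/3
Sum: 3·(2/21) + 2·(3) + 8·(-45/7) + 4·(6) + (-9)·(-5/3) = -43/7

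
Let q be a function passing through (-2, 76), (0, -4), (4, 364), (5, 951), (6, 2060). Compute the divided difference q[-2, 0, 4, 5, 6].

2

q[-2,0] = (-4 - 76) / (0 - (-2)) = -40
q[0,4] = (364 - (-4)) / (4 - 0) = 92
q[4,5] = (951 - 364) / (5 - 4) = 587
q[5,6] = (2060 - 951) / (6 - 5) = 1109
q[-2,0,4] = (92 - (-40)) / (4 - (-2)) = 22
q[0,4,5] = (587 - 92) / (5 - 0) = 99
q[4,5,6] = (1109 - 587) / (6 - 4) = 261
q[-2,0,4,5] = (99 - 22) / (5 - (-2)) = 11
q[0,4,5,6] = (261 - 99) / (6 - 0) = 27
q[-2,0,4,5,6] = (27 - 11) / (6 - (-2)) = 2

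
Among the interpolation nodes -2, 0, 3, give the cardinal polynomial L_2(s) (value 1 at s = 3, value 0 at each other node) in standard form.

L_2(s) = (s + 2)s / [(5)·(3)]
       = (s^2 + 2s) / (15)

L_2(s) = (1/15)s^2 + (2/15)s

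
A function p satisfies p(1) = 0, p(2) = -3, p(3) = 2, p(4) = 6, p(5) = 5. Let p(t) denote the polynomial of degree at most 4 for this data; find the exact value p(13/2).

-297/128

L_0(13/2) = (9/2)·(7/2)·(5/2)·(3/2)/[(-1)·(-2)·(-3)·(-4)] = 315/128
L_1(13/2) = (11/2)·(7/2)·(5/2)·(3/2)/[(1)·(-1)·(-2)·(-3)] = -385/32
L_2(13/2) = (11/2)·(9/2)·(5/2)·(3/2)/[(2)·(1)·(-1)·(-2)] = 1485/64
L_3(13/2) = (11/2)·(9/2)·(7/2)·(3/2)/[(3)·(2)·(1)·(-1)] = -693/32
L_4(13/2) = (11/2)·(9/2)·(7/2)·(5/2)/[(4)·(3)·(2)·(1)] = 1155/128
Sum: 0 + (-3)·(-385/32) + 2·(1485/64) + 6·(-693/32) + 5·(1155/128) = -297/128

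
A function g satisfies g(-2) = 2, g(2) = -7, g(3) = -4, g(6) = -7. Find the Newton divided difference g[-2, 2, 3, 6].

-41/160

g[-2,2] = (-7 - 2) / (2 - (-2)) = -9/4
g[2,3] = (-4 - (-7)) / (3 - 2) = 3
g[3,6] = (-7 - (-4)) / (6 - 3) = -1
g[-2,2,3] = (3 - (-9/4)) / (3 - (-2)) = 21/20
g[2,3,6] = (-1 - 3) / (6 - 2) = -1
g[-2,2,3,6] = (-1 - 21/20) / (6 - (-2)) = -41/160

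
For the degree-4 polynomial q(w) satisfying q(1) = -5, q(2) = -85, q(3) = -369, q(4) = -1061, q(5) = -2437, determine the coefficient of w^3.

-4

L_0(w) = (w - 2)(w - 3)(w - 4)(w - 5) / [24] = (1/24)w^4 - (7/12)w^3 + (71/24)w^2 - (77/12)w + 5
L_1(w) = (w - 1)(w - 3)(w - 4)(w - 5) / [-6] = -(1/6)w^4 + (13/6)w^3 - (59/6)w^2 + (107/6)w - 10
L_2(w) = (w - 1)(w - 2)(w - 4)(w - 5) / [4] = (1/4)w^4 - 3w^3 + (49/4)w^2 - (39/2)w + 10
L_3(w) = (w - 1)(w - 2)(w - 3)(w - 5) / [-6] = -(1/6)w^4 + (11/6)w^3 - (41/6)w^2 + (61/6)w - 5
L_4(w) = (w - 1)(w - 2)(w - 3)(w - 4) / [24] = (1/24)w^4 - (5/12)w^3 + (35/24)w^2 - (25/12)w + 1
q(w) = (-5)·L_0 + (-85)·L_1 + (-369)·L_2 + (-1061)·L_3 + (-2437)·L_4
Only the coefficient of w^3 is needed; take it from each L_i and combine:
(-5)·(-7/12) + (-85)·(13/6) + (-369)·(-3) + (-1061)·(11/6) + (-2437)·(-5/12) = -4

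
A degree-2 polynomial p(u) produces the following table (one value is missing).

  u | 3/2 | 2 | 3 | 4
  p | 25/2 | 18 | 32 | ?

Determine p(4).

50

The 3 known values determine p uniquely (degree ≤ 2).
L_0(4) = (2)·(1)/[(-1/2)·(-3/2)] = 8/3
L_1(4) = (5/2)·(1)/[(1/2)·(-1)] = -5
L_2(4) = (5/2)·(2)/[(3/2)·(1)] = 10/3
Sum: 25/2·(8/3) + 18·(-5) + 32·(10/3) = 50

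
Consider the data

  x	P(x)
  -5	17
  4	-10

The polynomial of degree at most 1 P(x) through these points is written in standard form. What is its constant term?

2

Build the Lagrange basis polynomials:
L_0(x) = (x - 4) / [-9] = -(1/9)x + 4/9
L_1(x) = (x + 5) / [9] = (1/9)x + 5/9
P(x) = 17·L_0 + (-10)·L_1
Only the constant term is needed; take it from each L_i and combine:
17·(4/9) + (-10)·(5/9) = 2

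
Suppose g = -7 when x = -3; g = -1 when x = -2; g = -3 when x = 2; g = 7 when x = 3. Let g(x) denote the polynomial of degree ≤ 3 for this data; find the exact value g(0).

-18/5

Evaluate each Lagrange basis at x = 0:
L_0(0) = (2)·(-2)·(-3)/[(-1)·(-5)·(-6)] = -2/5
L_1(0) = (3)·(-2)·(-3)/[(1)·(-4)·(-5)] = 9/10
L_2(0) = (3)·(2)·(-3)/[(5)·(4)·(-1)] = 9/10
L_3(0) = (3)·(2)·(-2)/[(6)·(5)·(1)] = -2/5
Sum: (-7)·(-2/5) + (-1)·(9/10) + (-3)·(9/10) + 7·(-2/5) = -18/5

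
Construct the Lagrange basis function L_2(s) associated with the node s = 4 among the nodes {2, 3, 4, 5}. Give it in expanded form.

L_2(s) = -(1/2)s^3 + 5s^2 - (31/2)s + 15

L_2(s) = (s - 2)(s - 3)(s - 5) / [(2)·(1)·(-1)]
       = (s^3 - 10s^2 + 31s - 30) / (-2)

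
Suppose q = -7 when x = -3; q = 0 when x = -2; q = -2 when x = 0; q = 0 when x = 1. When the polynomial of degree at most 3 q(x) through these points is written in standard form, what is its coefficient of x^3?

Build the Lagrange basis polynomials:
L_0(x) = (x + 2)x(x - 1) / [-12] = -(1/12)x^3 - (1/12)x^2 + (1/6)x
L_1(x) = (x + 3)x(x - 1) / [6] = (1/6)x^3 + (1/3)x^2 - (1/2)x
L_2(x) = (x + 3)(x + 2)(x - 1) / [-6] = -(1/6)x^3 - (2/3)x^2 - (1/6)x + 1
L_3(x) = (x + 3)(x + 2)x / [12] = (1/12)x^3 + (5/12)x^2 + (1/2)x
q(x) = (-7)·L_0 + 0·L_1 + (-2)·L_2 + 0·L_3
Only the coefficient of x^3 is needed; take it from each L_i and combine:
(-7)·(-1/12) + 0·(1/6) + (-2)·(-1/6) + 0·(1/12) = 11/12

11/12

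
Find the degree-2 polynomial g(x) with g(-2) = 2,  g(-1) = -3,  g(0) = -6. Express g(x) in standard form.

L_0(x) = (x + 1)x / [2] = (1/2)x^2 + (1/2)x
L_1(x) = (x + 2)x / [-1] = -x^2 - 2x
L_2(x) = (x + 2)(x + 1) / [2] = (1/2)x^2 + (3/2)x + 1
g(x) = 2·L_0 + (-3)·L_1 + (-6)·L_2
  2·L_0(x) = x^2 + x
  (-3)·L_1(x) = 3x^2 + 6x
  (-6)·L_2(x) = -3x^2 - 9x - 6
Adding term by term: x^2 - 2x - 6

g(x) = x^2 - 2x - 6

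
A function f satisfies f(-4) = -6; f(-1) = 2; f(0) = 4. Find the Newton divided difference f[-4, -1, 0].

f[-4,-1] = (2 - (-6)) / (-1 - (-4)) = 8/3
f[-1,0] = (4 - 2) / (0 - (-1)) = 2
f[-4,-1,0] = (2 - 8/3) / (0 - (-4)) = -1/6

-1/6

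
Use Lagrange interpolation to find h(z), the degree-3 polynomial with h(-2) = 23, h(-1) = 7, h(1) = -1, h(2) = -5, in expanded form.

h(z) = -z^3 + 2z^2 - 3z + 1

L_0(z) = (z + 1)(z - 1)(z - 2) / [-12] = -(1/12)z^3 + (1/6)z^2 + (1/12)z - 1/6
L_1(z) = (z + 2)(z - 1)(z - 2) / [6] = (1/6)z^3 - (1/6)z^2 - (2/3)z + 2/3
L_2(z) = (z + 2)(z + 1)(z - 2) / [-6] = -(1/6)z^3 - (1/6)z^2 + (2/3)z + 2/3
L_3(z) = (z + 2)(z + 1)(z - 1) / [12] = (1/12)z^3 + (1/6)z^2 - (1/12)z - 1/6
h(z) = 23·L_0 + 7·L_1 + (-1)·L_2 + (-5)·L_3
  23·L_0(z) = -(23/12)z^3 + (23/6)z^2 + (23/12)z - 23/6
  7·L_1(z) = (7/6)z^3 - (7/6)z^2 - (14/3)z + 14/3
  (-1)·L_2(z) = (1/6)z^3 + (1/6)z^2 - (2/3)z - 2/3
  (-5)·L_3(z) = -(5/12)z^3 - (5/6)z^2 + (5/12)z + 5/6
Adding term by term: -z^3 + 2z^2 - 3z + 1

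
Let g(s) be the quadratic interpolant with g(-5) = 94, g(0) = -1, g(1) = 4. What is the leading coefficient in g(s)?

4

L_0(s) = s(s - 1) / [30] = (1/30)s^2 - (1/30)s
L_1(s) = (s + 5)(s - 1) / [-5] = -(1/5)s^2 - (4/5)s + 1
L_2(s) = (s + 5)s / [6] = (1/6)s^2 + (5/6)s
g(s) = 94·L_0 + (-1)·L_1 + 4·L_2
Only the coefficient of s^2 is needed; take it from each L_i and combine:
94·(1/30) + (-1)·(-1/5) + 4·(1/6) = 4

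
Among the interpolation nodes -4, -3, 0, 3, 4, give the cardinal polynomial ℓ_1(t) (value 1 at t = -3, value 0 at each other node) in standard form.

ℓ_1(t) = (t + 4)t(t - 3)(t - 4) / [(1)·(-3)·(-6)·(-7)]
       = (t^4 - 3t^3 - 16t^2 + 48t) / (-126)

ℓ_1(t) = -(1/126)t^4 + (1/42)t^3 + (8/63)t^2 - (8/21)t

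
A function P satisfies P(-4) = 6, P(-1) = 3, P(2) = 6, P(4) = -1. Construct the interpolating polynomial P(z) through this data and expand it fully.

Newton's divided differences:
P[-4,-1] = (3 - 6) / (-1 - (-4)) = -1
P[-1,2] = (6 - 3) / (2 - (-1)) = 1
P[2,4] = (-1 - 6) / (4 - 2) = -7/2
P[-4,-1,2] = (1 - (-1)) / (2 - (-4)) = 1/3
P[-1,2,4] = (-7/2 - 1) / (4 - (-1)) = -9/10
P[-4,-1,2,4] = (-9/10 - 1/3) / (4 - (-4)) = -37/240
P(z) = 6 + (-1)·(z + 4) + (1/3)·(z + 4)(z + 1) + (-37/240)·(z + 4)(z + 1)(z - 2)
Expanding: P(z) = -(37/240)z^3 - (31/240)z^2 + (191/120)z + 137/30

P(z) = -(37/240)z^3 - (31/240)z^2 + (191/120)z + 137/30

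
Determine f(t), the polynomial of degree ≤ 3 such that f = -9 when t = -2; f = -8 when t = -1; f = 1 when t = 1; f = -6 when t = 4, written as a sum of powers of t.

Newton's divided differences:
f[-2,-1] = (-8 - (-9)) / (-1 - (-2)) = 1
f[-1,1] = (1 - (-8)) / (1 - (-1)) = 9/2
f[1,4] = (-6 - 1) / (4 - 1) = -7/3
f[-2,-1,1] = (9/2 - 1) / (1 - (-2)) = 7/6
f[-1,1,4] = (-7/3 - 9/2) / (4 - (-1)) = -41/30
f[-2,-1,1,4] = (-41/30 - 7/6) / (4 - (-2)) = -19/45
f(t) = -9 + 1·(t + 2) + (7/6)·(t + 2)(t + 1) + (-19/45)·(t + 2)(t + 1)(t - 1)
Expanding: f(t) = -(19/45)t^3 + (29/90)t^2 + (443/90)t - 172/45

f(t) = -(19/45)t^3 + (29/90)t^2 + (443/90)t - 172/45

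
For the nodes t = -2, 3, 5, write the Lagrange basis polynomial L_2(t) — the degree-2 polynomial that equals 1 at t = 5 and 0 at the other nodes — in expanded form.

L_2(t) = (1/14)t^2 - (1/14)t - 3/7

L_2(t) = (t + 2)(t - 3) / [(7)·(2)]
       = (t^2 - t - 6) / (14)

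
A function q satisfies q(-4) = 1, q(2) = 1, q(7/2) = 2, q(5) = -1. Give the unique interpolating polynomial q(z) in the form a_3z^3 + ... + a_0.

Newton's divided differences:
q[-4,2] = (1 - 1) / (2 - (-4)) = 0
q[2,7/2] = (2 - 1) / (7/2 - 2) = 2/3
q[7/2,5] = (-1 - 2) / (5 - 7/2) = -2
q[-4,2,7/2] = (2/3 - 0) / (7/2 - (-4)) = 4/45
q[2,7/2,5] = (-2 - 2/3) / (5 - 2) = -8/9
q[-4,2,7/2,5] = (-8/9 - 4/45) / (5 - (-4)) = -44/405
q(z) = 1 + (4/45)·(z + 4)(z - 2) + (-44/405)·(z + 4)(z - 2)(z - 7/2)
Expanding: q(z) = -(44/405)z^3 + (34/135)z^2 + (244/135)z - 223/81

q(z) = -(44/405)z^3 + (34/135)z^2 + (244/135)z - 223/81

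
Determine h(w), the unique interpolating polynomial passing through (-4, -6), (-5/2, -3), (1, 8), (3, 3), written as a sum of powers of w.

h(w) = -(69/385)w^3 - (53/70)w^2 + (2201/770)w + 468/77

Build the Lagrange basis polynomials:
L_0(w) = (w + 5/2)(w - 1)(w - 3) / [-105/2] = -(2/105)w^3 + (1/35)w^2 + (2/15)w - 1/7
L_1(w) = (w + 4)(w - 1)(w - 3) / [231/8] = (8/231)w^3 - (104/231)w + 32/77
L_2(w) = (w + 4)(w + 5/2)(w - 3) / [-35] = -(1/35)w^3 - (1/10)w^2 + (19/70)w + 6/7
L_3(w) = (w + 4)(w + 5/2)(w - 1) / [77] = (1/77)w^3 + (1/14)w^2 + (1/22)w - 10/77
h(w) = (-6)·L_0 + (-3)·L_1 + 8·L_2 + 3·L_3
  (-6)·L_0(w) = (4/35)w^3 - (6/35)w^2 - (4/5)w + 6/7
  (-3)·L_1(w) = -(8/77)w^3 + (104/77)w - 96/77
  8·L_2(w) = -(8/35)w^3 - (4/5)w^2 + (76/35)w + 48/7
  3·L_3(w) = (3/77)w^3 + (3/14)w^2 + (3/22)w - 30/77
Adding term by term: -(69/385)w^3 - (53/70)w^2 + (2201/770)w + 468/77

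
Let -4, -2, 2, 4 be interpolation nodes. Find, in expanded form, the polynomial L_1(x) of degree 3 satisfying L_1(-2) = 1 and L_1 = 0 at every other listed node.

L_1(x) = (1/48)x^3 - (1/24)x^2 - (1/3)x + 2/3

L_1(x) = (x + 4)(x - 2)(x - 4) / [(2)·(-4)·(-6)]
       = (x^3 - 2x^2 - 16x + 32) / (48)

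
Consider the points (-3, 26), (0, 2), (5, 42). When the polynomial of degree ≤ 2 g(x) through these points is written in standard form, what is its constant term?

Build the Lagrange basis polynomials:
L_0(x) = x(x - 5) / [24] = (1/24)x^2 - (5/24)x
L_1(x) = (x + 3)(x - 5) / [-15] = -(1/15)x^2 + (2/15)x + 1
L_2(x) = (x + 3)x / [40] = (1/40)x^2 + (3/40)x
g(x) = 26·L_0 + 2·L_1 + 42·L_2
Only the constant term is needed; take it from each L_i and combine:
26·(0) + 2·(1) + 42·(0) = 2

2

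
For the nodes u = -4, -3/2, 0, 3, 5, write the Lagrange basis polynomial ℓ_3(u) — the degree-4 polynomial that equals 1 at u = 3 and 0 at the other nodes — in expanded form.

ℓ_3(u) = -(1/189)u^4 - (1/378)u^3 + (43/378)u^2 + (10/63)u

ℓ_3(u) = (u + 4)(u + 3/2)u(u - 5) / [(7)·(9/2)·(3)·(-2)]
       = (u^4 + (1/2)u^3 - (43/2)u^2 - 30u) / (-189)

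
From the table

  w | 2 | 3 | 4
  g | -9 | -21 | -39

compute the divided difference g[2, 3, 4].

-3

g[2,3] = (-21 - (-9)) / (3 - 2) = -12
g[3,4] = (-39 - (-21)) / (4 - 3) = -18
g[2,3,4] = (-18 - (-12)) / (4 - 2) = -3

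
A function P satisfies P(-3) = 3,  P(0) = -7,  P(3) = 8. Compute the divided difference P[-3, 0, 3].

25/18

P[-3,0] = (-7 - 3) / (0 - (-3)) = -10/3
P[0,3] = (8 - (-7)) / (3 - 0) = 5
P[-3,0,3] = (5 - (-10/3)) / (3 - (-3)) = 25/18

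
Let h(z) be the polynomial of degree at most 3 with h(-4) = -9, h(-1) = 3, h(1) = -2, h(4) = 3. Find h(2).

L_0(2) = (3)·(1)·(-2)/[(-3)·(-5)·(-8)] = 1/20
L_1(2) = (6)·(1)·(-2)/[(3)·(-2)·(-5)] = -2/5
L_2(2) = (6)·(3)·(-2)/[(5)·(2)·(-3)] = 6/5
L_3(2) = (6)·(3)·(1)/[(8)·(5)·(3)] = 3/20
Sum: (-9)·(1/20) + 3·(-2/5) + (-2)·(6/5) + 3·(3/20) = -18/5

-18/5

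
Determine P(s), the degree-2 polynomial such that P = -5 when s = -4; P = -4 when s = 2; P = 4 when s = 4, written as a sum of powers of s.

Build the Lagrange basis polynomials:
L_0(s) = (s - 2)(s - 4) / [48] = (1/48)s^2 - (1/8)s + 1/6
L_1(s) = (s + 4)(s - 4) / [-12] = -(1/12)s^2 + 4/3
L_2(s) = (s + 4)(s - 2) / [16] = (1/16)s^2 + (1/8)s - 1/2
P(s) = (-5)·L_0 + (-4)·L_1 + 4·L_2
  (-5)·L_0(s) = -(5/48)s^2 + (5/8)s - 5/6
  (-4)·L_1(s) = (1/3)s^2 - 16/3
  4·L_2(s) = (1/4)s^2 + (1/2)s - 2
Adding term by term: (23/48)s^2 + (9/8)s - 49/6

P(s) = (23/48)s^2 + (9/8)s - 49/6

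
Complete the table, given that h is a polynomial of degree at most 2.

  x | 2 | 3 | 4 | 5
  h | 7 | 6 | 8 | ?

13

The 3 known values determine h uniquely (degree ≤ 2).
Evaluate each Lagrange basis at x = 5:
L_0(5) = (2)·(1)/[(-1)·(-2)] = 1
L_1(5) = (3)·(1)/[(1)·(-1)] = -3
L_2(5) = (3)·(2)/[(2)·(1)] = 3
Sum: 7·(1) + 6·(-3) + 8·(3) = 13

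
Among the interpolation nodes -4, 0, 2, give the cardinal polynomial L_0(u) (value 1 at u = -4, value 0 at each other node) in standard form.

L_0(u) = (1/24)u^2 - (1/12)u

L_0(u) = u(u - 2) / [(-4)·(-6)]
       = (u^2 - 2u) / (24)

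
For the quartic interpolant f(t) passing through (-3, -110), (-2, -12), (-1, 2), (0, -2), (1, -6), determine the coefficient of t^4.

The leading coefficient equals the top divided difference f[-3,-2,-1,0,1].
f[-3,-2] = (-12 - (-110)) / (-2 - (-3)) = 98
f[-2,-1] = (2 - (-12)) / (-1 - (-2)) = 14
f[-1,0] = (-2 - 2) / (0 - (-1)) = -4
f[0,1] = (-6 - (-2)) / (1 - 0) = -4
f[-3,-2,-1] = (14 - 98) / (-1 - (-3)) = -42
f[-2,-1,0] = (-4 - 14) / (0 - (-2)) = -9
f[-1,0,1] = (-4 - (-4)) / (1 - (-1)) = 0
f[-3,-2,-1,0] = (-9 - (-42)) / (0 - (-3)) = 11
f[-2,-1,0,1] = (0 - (-9)) / (1 - (-2)) = 3
f[-3,-2,-1,0,1] = (3 - 11) / (1 - (-3)) = -2

-2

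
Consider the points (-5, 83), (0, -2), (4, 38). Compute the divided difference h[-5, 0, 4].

h[-5,0] = (-2 - 83) / (0 - (-5)) = -17
h[0,4] = (38 - (-2)) / (4 - 0) = 10
h[-5,0,4] = (10 - (-17)) / (4 - (-5)) = 3

3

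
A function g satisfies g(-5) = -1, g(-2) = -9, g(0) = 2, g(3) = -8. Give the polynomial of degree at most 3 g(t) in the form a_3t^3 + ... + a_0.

Newton's divided differences:
g[-5,-2] = (-9 - (-1)) / (-2 - (-5)) = -8/3
g[-2,0] = (2 - (-9)) / (0 - (-2)) = 11/2
g[0,3] = (-8 - 2) / (3 - 0) = -10/3
g[-5,-2,0] = (11/2 - (-8/3)) / (0 - (-5)) = 49/30
g[-2,0,3] = (-10/3 - 11/2) / (3 - (-2)) = -53/30
g[-5,-2,0,3] = (-53/30 - 49/30) / (3 - (-5)) = -17/40
g(t) = -1 + (-8/3)·(t + 5) + (49/30)·(t + 5)(t + 2) + (-17/40)·(t + 5)(t + 2)t
Expanding: g(t) = -(17/40)t^3 - (161/120)t^2 + (271/60)t + 2

g(t) = -(17/40)t^3 - (161/120)t^2 + (271/60)t + 2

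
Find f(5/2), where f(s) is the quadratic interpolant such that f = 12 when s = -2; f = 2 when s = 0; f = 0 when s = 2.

L_0(5/2) = (5/2)·(1/2)/[(-2)·(-4)] = 5/32
L_1(5/2) = (9/2)·(1/2)/[(2)·(-2)] = -9/16
L_2(5/2) = (9/2)·(5/2)/[(4)·(2)] = 45/32
Sum: 12·(5/32) + 2·(-9/16) + 0 = 3/4

3/4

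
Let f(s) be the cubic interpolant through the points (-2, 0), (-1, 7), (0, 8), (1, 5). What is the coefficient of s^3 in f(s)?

The leading coefficient equals the top divided difference f[-2,-1,0,1].
f[-2,-1] = (7 - 0) / (-1 - (-2)) = 7
f[-1,0] = (8 - 7) / (0 - (-1)) = 1
f[0,1] = (5 - 8) / (1 - 0) = -3
f[-2,-1,0] = (1 - 7) / (0 - (-2)) = -3
f[-1,0,1] = (-3 - 1) / (1 - (-1)) = -2
f[-2,-1,0,1] = (-2 - (-3)) / (1 - (-2)) = 1/3

1/3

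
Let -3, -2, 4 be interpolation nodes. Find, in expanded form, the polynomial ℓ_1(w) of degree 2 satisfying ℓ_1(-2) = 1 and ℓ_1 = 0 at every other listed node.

ℓ_1(w) = (w + 3)(w - 4) / [(1)·(-6)]
       = (w^2 - w - 12) / (-6)

ℓ_1(w) = -(1/6)w^2 + (1/6)w + 2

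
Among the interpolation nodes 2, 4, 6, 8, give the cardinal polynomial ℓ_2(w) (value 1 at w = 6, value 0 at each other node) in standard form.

ℓ_2(w) = -(1/16)w^3 + (7/8)w^2 - (7/2)w + 4

ℓ_2(w) = (w - 2)(w - 4)(w - 8) / [(4)·(2)·(-2)]
       = (w^3 - 14w^2 + 56w - 64) / (-16)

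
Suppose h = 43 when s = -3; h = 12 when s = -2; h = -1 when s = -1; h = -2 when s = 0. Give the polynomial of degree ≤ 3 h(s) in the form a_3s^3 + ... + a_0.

L_0(s) = (s + 2)(s + 1)s / [-6] = -(1/6)s^3 - (1/2)s^2 - (1/3)s
L_1(s) = (s + 3)(s + 1)s / [2] = (1/2)s^3 + 2s^2 + (3/2)s
L_2(s) = (s + 3)(s + 2)s / [-2] = -(1/2)s^3 - (5/2)s^2 - 3s
L_3(s) = (s + 3)(s + 2)(s + 1) / [6] = (1/6)s^3 + s^2 + (11/6)s + 1
h(s) = 43·L_0 + 12·L_1 + (-1)·L_2 + (-2)·L_3
  43·L_0(s) = -(43/6)s^3 - (43/2)s^2 - (43/3)s
  12·L_1(s) = 6s^3 + 24s^2 + 18s
  (-1)·L_2(s) = (1/2)s^3 + (5/2)s^2 + 3s
  (-2)·L_3(s) = -(1/3)s^3 - 2s^2 - (11/3)s - 2
Adding term by term: -s^3 + 3s^2 + 3s - 2

h(s) = -s^3 + 3s^2 + 3s - 2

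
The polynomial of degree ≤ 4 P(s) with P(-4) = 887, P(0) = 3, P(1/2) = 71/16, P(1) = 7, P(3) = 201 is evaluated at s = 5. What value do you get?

1643

Evaluate each Lagrange basis at s = 5:
L_0(5) = (5)·(9/2)·(4)·(2)/[(-4)·(-9/2)·(-5)·(-7)] = 2/7
L_1(5) = (9)·(9/2)·(4)·(2)/[(4)·(-1/2)·(-1)·(-3)] = -54
L_2(5) = (9)·(5)·(4)·(2)/[(9/2)·(1/2)·(-1/2)·(-5/2)] = 128
L_3(5) = (9)·(5)·(9/2)·(2)/[(5)·(1)·(1/2)·(-2)] = -81
L_4(5) = (9)·(5)·(9/2)·(4)/[(7)·(3)·(5/2)·(2)] = 54/7
Sum: 887·(2/7) + 3·(-54) + 71/16·(128) + 7·(-81) + 201·(54/7) = 1643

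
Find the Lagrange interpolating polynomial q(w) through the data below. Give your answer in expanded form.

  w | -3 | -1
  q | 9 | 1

q(w) = -4w - 3

Build the Lagrange basis polynomials:
L_0(w) = (w + 1) / [-2] = -(1/2)w - 1/2
L_1(w) = (w + 3) / [2] = (1/2)w + 3/2
q(w) = 9·L_0 + 1·L_1
  9·L_0(w) = -(9/2)w - 9/2
  1·L_1(w) = (1/2)w + 3/2
Adding term by term: -4w - 3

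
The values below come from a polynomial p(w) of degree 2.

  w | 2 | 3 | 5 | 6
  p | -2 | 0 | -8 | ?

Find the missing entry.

-18

The 3 known values determine p uniquely (degree ≤ 2).
L_0(6) = (3)·(1)/[(-1)·(-3)] = 1
L_1(6) = (4)·(1)/[(1)·(-2)] = -2
L_2(6) = (4)·(3)/[(3)·(2)] = 2
Sum: (-2)·(1) + 0 + (-8)·(2) = -18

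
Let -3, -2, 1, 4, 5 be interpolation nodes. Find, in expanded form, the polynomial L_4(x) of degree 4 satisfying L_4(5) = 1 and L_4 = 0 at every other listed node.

L_4(x) = (1/224)x^4 - (15/224)x^2 - (5/112)x + 3/28

L_4(x) = (x + 3)(x + 2)(x - 1)(x - 4) / [(8)·(7)·(4)·(1)]
       = (x^4 - 15x^2 - 10x + 24) / (224)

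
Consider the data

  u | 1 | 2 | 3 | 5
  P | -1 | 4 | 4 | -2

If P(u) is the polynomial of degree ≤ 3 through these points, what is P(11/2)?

-199/64

Evaluate each Lagrange basis at u = 11/2:
L_0(11/2) = (7/2)·(5/2)·(1/2)/[(-1)·(-2)·(-4)] = -35/64
L_1(11/2) = (9/2)·(5/2)·(1/2)/[(1)·(-1)·(-3)] = 15/8
L_2(11/2) = (9/2)·(7/2)·(1/2)/[(2)·(1)·(-2)] = -63/32
L_3(11/2) = (9/2)·(7/2)·(5/2)/[(4)·(3)·(2)] = 105/64
Sum: (-1)·(-35/64) + 4·(15/8) + 4·(-63/32) + (-2)·(105/64) = -199/64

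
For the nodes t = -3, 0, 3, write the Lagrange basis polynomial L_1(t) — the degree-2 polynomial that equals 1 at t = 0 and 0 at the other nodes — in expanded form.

L_1(t) = (t + 3)(t - 3) / [(3)·(-3)]
       = (t^2 - 9) / (-9)

L_1(t) = -(1/9)t^2 + 1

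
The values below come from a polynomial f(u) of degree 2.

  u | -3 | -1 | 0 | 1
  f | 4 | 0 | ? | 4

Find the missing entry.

The 3 known values determine f uniquely (degree ≤ 2).
L_0(0) = (1)·(-1)/[(-2)·(-4)] = -1/8
L_1(0) = (3)·(-1)/[(2)·(-2)] = 3/4
L_2(0) = (3)·(1)/[(4)·(2)] = 3/8
Sum: 4·(-1/8) + 0 + 4·(3/8) = 1

1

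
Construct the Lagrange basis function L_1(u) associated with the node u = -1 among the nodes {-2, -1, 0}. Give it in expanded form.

L_1(u) = -u^2 - 2u

L_1(u) = (u + 2)u / [(1)·(-1)]
       = (u^2 + 2u) / (-1)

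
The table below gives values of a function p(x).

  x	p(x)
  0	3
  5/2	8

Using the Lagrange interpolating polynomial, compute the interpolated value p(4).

Evaluate each Lagrange basis at x = 4:
L_0(4) = (3/2)/[(-5/2)] = -3/5
L_1(4) = (4)/[(5/2)] = 8/5
Sum: 3·(-3/5) + 8·(8/5) = 11

11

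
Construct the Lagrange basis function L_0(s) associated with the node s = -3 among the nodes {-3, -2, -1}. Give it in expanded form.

L_0(s) = (s + 2)(s + 1) / [(-1)·(-2)]
       = (s^2 + 3s + 2) / (2)

L_0(s) = (1/2)s^2 + (3/2)s + 1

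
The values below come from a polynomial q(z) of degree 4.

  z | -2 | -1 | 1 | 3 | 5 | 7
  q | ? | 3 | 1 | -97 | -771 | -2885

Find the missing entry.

The 5 known values determine q uniquely (degree ≤ 4).
Evaluate each Lagrange basis at z = -2:
L_0(-2) = (-3)·(-5)·(-7)·(-9)/[(-2)·(-4)·(-6)·(-8)] = 315/128
L_1(-2) = (-1)·(-5)·(-7)·(-9)/[(2)·(-2)·(-4)·(-6)] = -105/32
L_2(-2) = (-1)·(-3)·(-7)·(-9)/[(4)·(2)·(-2)·(-4)] = 189/64
L_3(-2) = (-1)·(-3)·(-5)·(-9)/[(6)·(4)·(2)·(-2)] = -45/32
L_4(-2) = (-1)·(-3)·(-5)·(-7)/[(8)·(6)·(4)·(2)] = 35/128
Sum: 3·(315/128) + 1·(-105/32) + (-97)·(189/64) + (-771)·(-45/32) + (-2885)·(35/128) = 13

13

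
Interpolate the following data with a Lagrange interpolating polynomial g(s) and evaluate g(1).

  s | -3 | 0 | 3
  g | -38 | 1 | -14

2

L_0(1) = (1)·(-2)/[(-3)·(-6)] = -1/9
L_1(1) = (4)·(-2)/[(3)·(-3)] = 8/9
L_2(1) = (4)·(1)/[(6)·(3)] = 2/9
Sum: (-38)·(-1/9) + 1·(8/9) + (-14)·(2/9) = 2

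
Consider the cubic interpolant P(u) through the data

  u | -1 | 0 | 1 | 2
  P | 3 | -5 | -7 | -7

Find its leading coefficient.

Build the Lagrange basis polynomials:
L_0(u) = u(u - 1)(u - 2) / [-6] = -(1/6)u^3 + (1/2)u^2 - (1/3)u
L_1(u) = (u + 1)(u - 1)(u - 2) / [2] = (1/2)u^3 - u^2 - (1/2)u + 1
L_2(u) = (u + 1)u(u - 2) / [-2] = -(1/2)u^3 + (1/2)u^2 + u
L_3(u) = (u + 1)u(u - 1) / [6] = (1/6)u^3 - (1/6)u
P(u) = 3·L_0 + (-5)·L_1 + (-7)·L_2 + (-7)·L_3
Only the coefficient of u^3 is needed; take it from each L_i and combine:
3·(-1/6) + (-5)·(1/2) + (-7)·(-1/2) + (-7)·(1/6) = -2/3

-2/3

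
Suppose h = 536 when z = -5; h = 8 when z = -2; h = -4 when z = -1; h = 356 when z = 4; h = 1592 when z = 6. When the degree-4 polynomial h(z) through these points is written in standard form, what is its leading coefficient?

1

The leading coefficient equals the top divided difference h[-5,-2,-1,4,6].
h[-5,-2] = (8 - 536) / (-2 - (-5)) = -176
h[-2,-1] = (-4 - 8) / (-1 - (-2)) = -12
h[-1,4] = (356 - (-4)) / (4 - (-1)) = 72
h[4,6] = (1592 - 356) / (6 - 4) = 618
h[-5,-2,-1] = (-12 - (-176)) / (-1 - (-5)) = 41
h[-2,-1,4] = (72 - (-12)) / (4 - (-2)) = 14
h[-1,4,6] = (618 - 72) / (6 - (-1)) = 78
h[-5,-2,-1,4] = (14 - 41) / (4 - (-5)) = -3
h[-2,-1,4,6] = (78 - 14) / (6 - (-2)) = 8
h[-5,-2,-1,4,6] = (8 - (-3)) / (6 - (-5)) = 1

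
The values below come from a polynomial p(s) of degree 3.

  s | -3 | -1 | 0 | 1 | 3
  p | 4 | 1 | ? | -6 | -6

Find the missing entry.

The 4 known values determine p uniquely (degree ≤ 3).
Evaluate each Lagrange basis at s = 0:
L_0(0) = (1)·(-1)·(-3)/[(-2)·(-4)·(-6)] = -1/16
L_1(0) = (3)·(-1)·(-3)/[(2)·(-2)·(-4)] = 9/16
L_2(0) = (3)·(1)·(-3)/[(4)·(2)·(-2)] = 9/16
L_3(0) = (3)·(1)·(-1)/[(6)·(4)·(2)] = -1/16
Sum: 4·(-1/16) + 1·(9/16) + (-6)·(9/16) + (-6)·(-1/16) = -43/16

-43/16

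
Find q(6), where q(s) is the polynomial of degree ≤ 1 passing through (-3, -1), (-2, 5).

Evaluate each Lagrange basis at s = 6:
L_0(6) = (8)/[(-1)] = -8
L_1(6) = (9)/[(1)] = 9
Sum: (-1)·(-8) + 5·(9) = 53

53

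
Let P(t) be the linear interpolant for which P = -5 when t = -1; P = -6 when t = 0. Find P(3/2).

-15/2

L_0(3/2) = (3/2)/[(-1)] = -3/2
L_1(3/2) = (5/2)/[(1)] = 5/2
Sum: (-5)·(-3/2) + (-6)·(5/2) = -15/2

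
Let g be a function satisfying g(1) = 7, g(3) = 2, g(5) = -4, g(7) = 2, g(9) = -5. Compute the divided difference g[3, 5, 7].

g[3,5] = (-4 - 2) / (5 - 3) = -3
g[5,7] = (2 - (-4)) / (7 - 5) = 3
g[3,5,7] = (3 - (-3)) / (7 - 3) = 3/2

3/2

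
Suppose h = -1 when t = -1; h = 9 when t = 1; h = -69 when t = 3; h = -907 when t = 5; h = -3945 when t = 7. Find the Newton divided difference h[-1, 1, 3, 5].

-14

h[-1,1] = (9 - (-1)) / (1 - (-1)) = 5
h[1,3] = (-69 - 9) / (3 - 1) = -39
h[3,5] = (-907 - (-69)) / (5 - 3) = -419
h[-1,1,3] = (-39 - 5) / (3 - (-1)) = -11
h[1,3,5] = (-419 - (-39)) / (5 - 1) = -95
h[-1,1,3,5] = (-95 - (-11)) / (5 - (-1)) = -14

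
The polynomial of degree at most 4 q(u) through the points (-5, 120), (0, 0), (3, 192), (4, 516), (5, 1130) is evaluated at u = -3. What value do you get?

-30

L_0(-3) = (-3)·(-6)·(-7)·(-8)/[(-5)·(-8)·(-9)·(-10)] = 7/25
L_1(-3) = (2)·(-6)·(-7)·(-8)/[(5)·(-3)·(-4)·(-5)] = 56/25
L_2(-3) = (2)·(-3)·(-7)·(-8)/[(8)·(3)·(-1)·(-2)] = -7
L_3(-3) = (2)·(-3)·(-6)·(-8)/[(9)·(4)·(1)·(-1)] = 8
L_4(-3) = (2)·(-3)·(-6)·(-7)/[(10)·(5)·(2)·(1)] = -63/25
Sum: 120·(7/25) + 0 + 192·(-7) + 516·(8) + 1130·(-63/25) = -30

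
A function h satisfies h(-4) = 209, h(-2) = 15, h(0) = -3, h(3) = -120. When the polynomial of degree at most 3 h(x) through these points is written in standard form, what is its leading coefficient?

-4

L_0(x) = (x + 2)x(x - 3) / [-56] = -(1/56)x^3 + (1/56)x^2 + (3/28)x
L_1(x) = (x + 4)x(x - 3) / [20] = (1/20)x^3 + (1/20)x^2 - (3/5)x
L_2(x) = (x + 4)(x + 2)(x - 3) / [-24] = -(1/24)x^3 - (1/8)x^2 + (5/12)x + 1
L_3(x) = (x + 4)(x + 2)x / [105] = (1/105)x^3 + (2/35)x^2 + (8/105)x
h(x) = 209·L_0 + 15·L_1 + (-3)·L_2 + (-120)·L_3
Only the coefficient of x^3 is needed; take it from each L_i and combine:
209·(-1/56) + 15·(1/20) + (-3)·(-1/24) + (-120)·(1/105) = -4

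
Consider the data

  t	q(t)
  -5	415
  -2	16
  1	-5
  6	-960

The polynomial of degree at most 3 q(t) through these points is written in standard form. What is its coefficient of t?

Build the Lagrange basis polynomials:
L_0(t) = (t + 2)(t - 1)(t - 6) / [-198] = -(1/198)t^3 + (5/198)t^2 + (4/99)t - 2/33
L_1(t) = (t + 5)(t - 1)(t - 6) / [72] = (1/72)t^3 - (1/36)t^2 - (29/72)t + 5/12
L_2(t) = (t + 5)(t + 2)(t - 6) / [-90] = -(1/90)t^3 - (1/90)t^2 + (16/45)t + 2/3
L_3(t) = (t + 5)(t + 2)(t - 1) / [440] = (1/440)t^3 + (3/220)t^2 + (3/440)t - 1/44
q(t) = 415·L_0 + 16·L_1 + (-5)·L_2 + (-960)·L_3
Only the coefficient of t is needed; take it from each L_i and combine:
415·(4/99) + 16·(-29/72) + (-5)·(16/45) + (-960)·(3/440) = 2

2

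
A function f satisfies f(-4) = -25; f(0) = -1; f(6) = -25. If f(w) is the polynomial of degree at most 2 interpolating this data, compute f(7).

L_0(7) = (7)·(1)/[(-4)·(-10)] = 7/40
L_1(7) = (11)·(1)/[(4)·(-6)] = -11/24
L_2(7) = (11)·(7)/[(10)·(6)] = 77/60
Sum: (-25)·(7/40) + (-1)·(-11/24) + (-25)·(77/60) = -36

-36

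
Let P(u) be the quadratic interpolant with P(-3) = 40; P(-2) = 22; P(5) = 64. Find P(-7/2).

205/4

Evaluate each Lagrange basis at u = -7/2:
L_0(-7/2) = (-3/2)·(-17/2)/[(-1)·(-8)] = 51/32
L_1(-7/2) = (-1/2)·(-17/2)/[(1)·(-7)] = -17/28
L_2(-7/2) = (-1/2)·(-3/2)/[(8)·(7)] = 3/224
Sum: 40·(51/32) + 22·(-17/28) + 64·(3/224) = 205/4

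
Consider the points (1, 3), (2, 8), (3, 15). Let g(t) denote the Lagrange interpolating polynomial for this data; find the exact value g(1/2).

Evaluate each Lagrange basis at t = 1/2:
L_0(1/2) = (-3/2)·(-5/2)/[(-1)·(-2)] = 15/8
L_1(1/2) = (-1/2)·(-5/2)/[(1)·(-1)] = -5/4
L_2(1/2) = (-1/2)·(-3/2)/[(2)·(1)] = 3/8
Sum: 3·(15/8) + 8·(-5/4) + 15·(3/8) = 5/4

5/4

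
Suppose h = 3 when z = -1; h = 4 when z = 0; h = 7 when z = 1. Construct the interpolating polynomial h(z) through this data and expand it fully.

Newton's divided differences:
h[-1,0] = (4 - 3) / (0 - (-1)) = 1
h[0,1] = (7 - 4) / (1 - 0) = 3
h[-1,0,1] = (3 - 1) / (1 - (-1)) = 1
h(z) = 3 + 1·(z + 1) + 1·(z + 1)z
Expanding: h(z) = z^2 + 2z + 4

h(z) = z^2 + 2z + 4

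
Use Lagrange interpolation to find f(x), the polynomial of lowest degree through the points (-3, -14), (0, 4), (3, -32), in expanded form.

Build the Lagrange basis polynomials:
L_0(x) = x(x - 3) / [18] = (1/18)x^2 - (1/6)x
L_1(x) = (x + 3)(x - 3) / [-9] = -(1/9)x^2 + 1
L_2(x) = (x + 3)x / [18] = (1/18)x^2 + (1/6)x
f(x) = (-14)·L_0 + 4·L_1 + (-32)·L_2
  (-14)·L_0(x) = -(7/9)x^2 + (7/3)x
  4·L_1(x) = -(4/9)x^2 + 4
  (-32)·L_2(x) = -(16/9)x^2 - (16/3)x
Adding term by term: -3x^2 - 3x + 4

f(x) = -3x^2 - 3x + 4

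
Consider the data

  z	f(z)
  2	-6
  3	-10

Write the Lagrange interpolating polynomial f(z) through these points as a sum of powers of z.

f(z) = -4z + 2

Build the Lagrange basis polynomials:
L_0(z) = (z - 3) / [-1] = -z + 3
L_1(z) = (z - 2) / [1] = z - 2
f(z) = (-6)·L_0 + (-10)·L_1
  (-6)·L_0(z) = 6z - 18
  (-10)·L_1(z) = -10z + 20
Adding term by term: -4z + 2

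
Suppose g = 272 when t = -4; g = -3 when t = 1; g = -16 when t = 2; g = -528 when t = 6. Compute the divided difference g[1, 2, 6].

-23

g[1,2] = (-16 - (-3)) / (2 - 1) = -13
g[2,6] = (-528 - (-16)) / (6 - 2) = -128
g[1,2,6] = (-128 - (-13)) / (6 - 1) = -23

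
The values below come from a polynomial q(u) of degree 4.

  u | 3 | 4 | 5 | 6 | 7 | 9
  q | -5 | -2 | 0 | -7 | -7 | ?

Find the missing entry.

198

The 5 known values determine q uniquely (degree ≤ 4).
L_0(9) = (5)·(4)·(3)·(2)/[(-1)·(-2)·(-3)·(-4)] = 5
L_1(9) = (6)·(4)·(3)·(2)/[(1)·(-1)·(-2)·(-3)] = -24
L_2(9) = (6)·(5)·(3)·(2)/[(2)·(1)·(-1)·(-2)] = 45
L_3(9) = (6)·(5)·(4)·(2)/[(3)·(2)·(1)·(-1)] = -40
L_4(9) = (6)·(5)·(4)·(3)/[(4)·(3)·(2)·(1)] = 15
Sum: (-5)·(5) + (-2)·(-24) + 0 + (-7)·(-40) + (-7)·(15) = 198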